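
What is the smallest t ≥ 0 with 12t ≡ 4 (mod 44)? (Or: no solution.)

gcd(44, 12) = 4.
4 divides 4, so solutions exist.
By Bézout, 12×(4) + 44×(-1) = 4.
So 12×(4) ≡ 4 (mod 44); multiply by 1: t ≡ 4 (mod 11).
Smallest nonnegative: t = 4 mod 11 = 4.

4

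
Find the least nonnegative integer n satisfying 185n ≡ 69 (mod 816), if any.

93

gcd(816, 185) = 1.
1 divides 69, so solutions exist.
By Bézout, 185·(-247) + 816·(56) = 1.
So 185·(-247) ≡ 1 (mod 816); multiply by 69: n ≡ -17043 (mod 816).
Smallest nonnegative: n = -17043 mod 816 = 93.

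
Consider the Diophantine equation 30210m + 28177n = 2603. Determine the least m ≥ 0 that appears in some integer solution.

29

gcd(30210, 28177):
  30210 = 1×28177 + 2033
  28177 = 13×2033 + 1748
  2033 = 1×1748 + 285
  1748 = 6×285 + 38
  285 = 7×38 + 19
  38 = 2×19
so gcd(30210, 28177) = 19.
19 divides 2603, so solutions exist.
Back-substitute for Bézout coefficients:
  19 = 285 - 7×38
  ... = 30210×(693) + 28177×(-743)
Scale by 2603/19 = 137: (m₀, n₀) = (94941, -101791).
General solution: m = 94941 + 1483t, n = -101791 - 1590t for integer t.
m ≥ 0: smallest is 94941 mod 1483 = 29 (at t = -64), with n = -31.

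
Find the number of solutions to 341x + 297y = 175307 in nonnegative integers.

19

gcd(341, 297) = 11  (341 = 1*297 + 44, 297 = 6*44 + 33, 44 = 1*33 + 11, 33 = 3*11).
Back-substituting, 341*(7) + 297*(-8) = 11.
Scale by 15937: one solution is (111559, -127496). Reduce x mod 27: (22, 565).
General: x = 22 + 27t, y = 565 - 31t.
x ≥ 0 ⇒ t ≥ 0; y ≥ 0 ⇒ t ≤ 18. So t ∈ [0, 18]: 19 solutions.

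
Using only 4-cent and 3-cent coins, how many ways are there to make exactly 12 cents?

2

Need nonnegative integers with 4j + 3k = 12.
gcd(4, 3) = 1, and 4·(1) + 3·(-1) = 1.
So (j₀, k₀) = (12, -12); general j = 12 + 3t, k = -12 - 4t.
j ≥ 0 ⇒ t ≥ -4; k ≥ 0 ⇒ t ≤ -3. That's 2 values of t.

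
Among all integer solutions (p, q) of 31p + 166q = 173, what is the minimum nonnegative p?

27

gcd(166, 31) = 1.
1 divides 173, so solutions exist.
By Bézout, 31×(75) + 166×(-14) = 1.
Scale by 173/1 = 173: (p₀, q₀) = (12975, -2422).
General solution: p = 12975 + 166t, q = -2422 - 31t for integer t.
p ≥ 0: smallest is 12975 mod 166 = 27 (at t = -78), with q = -4.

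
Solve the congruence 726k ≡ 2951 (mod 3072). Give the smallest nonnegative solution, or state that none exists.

gcd(3072, 726) = 6.
6 does not divide 2951, so the congruence has no solution.

no solution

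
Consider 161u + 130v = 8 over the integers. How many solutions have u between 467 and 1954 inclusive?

gcd(161, 130) = 1.
By Bézout, 161×(21) + 130×(-26) = 1.
Particular solution: (38, -47).
General solution: u = 38 + 130t, v = -47 - 161t for integer t.
467 ≤ 38 + 130t ≤ 1954 gives t ∈ [4, 14], which is 11 values.

11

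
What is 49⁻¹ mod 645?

79

gcd(645, 49):
  645 = 13·49 + 8
  49 = 6·8 + 1
  8 = 8·1
so gcd(645, 49) = 1.
Back-substitute for Bézout coefficients:
  1 = 49 - 6·8
  ... = 49·(79) + 645·(-6)
So 49·79 ≡ 1 (mod 645), and 79 mod 645 = 79.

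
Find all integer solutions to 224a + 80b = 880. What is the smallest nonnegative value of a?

0

gcd(224, 80):
  224 = 2*80 + 64
  80 = 1*64 + 16
  64 = 4*16
so gcd(224, 80) = 16.
16 divides 880, so solutions exist.
Back-substitute for Bézout coefficients:
  16 = 80 - 1*64
  ... = 224*(-1) + 80*(3)
Scale by 880/16 = 55: (a₀, b₀) = (-55, 165).
General solution: a = -55 + 5t, b = 165 - 14t for integer t.
a ≥ 0: smallest is -55 mod 5 = 0 (at t = 11), with b = 11.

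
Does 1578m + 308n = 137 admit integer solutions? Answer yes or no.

no

gcd(1578, 308) = 2.
2 does not divide 137 (remainder 1), so no integer solutions.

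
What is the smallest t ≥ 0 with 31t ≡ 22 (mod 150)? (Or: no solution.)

112

gcd(150, 31):
  150 = 4·31 + 26
  31 = 1·26 + 5
  26 = 5·5 + 1
  5 = 5·1
so gcd(150, 31) = 1.
1 divides 22, so solutions exist.
Back-substitute for Bézout coefficients:
  1 = 26 - 5·5
  ... = 31·(-29) + 150·(6)
So 31·(-29) ≡ 1 (mod 150); multiply by 22: t ≡ -638 (mod 150).
Smallest nonnegative: t = -638 mod 150 = 112.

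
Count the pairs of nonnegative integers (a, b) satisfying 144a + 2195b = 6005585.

19

gcd(2195, 144) = 1.
By Bézout, 144·(564) + 2195·(-37) = 1.
One solution: (1540, 2635).
General: a = 1540 + 2195t, b = 2635 - 144t.
a ≥ 0 ⇒ t ≥ 0; b ≥ 0 ⇒ t ≤ 18. So t ∈ [0, 18]: 19 solutions.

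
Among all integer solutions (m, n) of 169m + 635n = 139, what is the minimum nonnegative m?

91

gcd(635, 169):
  635 = 3*169 + 128
  169 = 1*128 + 41
  128 = 3*41 + 5
  41 = 8*5 + 1
  5 = 5*1
so gcd(635, 169) = 1.
1 divides 139, so solutions exist.
Back-substitute for Bézout coefficients:
  1 = 41 - 8*5
  ... = 169*(124) + 635*(-33)
Scale by 139/1 = 139: (m₀, n₀) = (17236, -4587).
General solution: m = 17236 + 635t, n = -4587 - 169t for integer t.
m ≥ 0: smallest is 17236 mod 635 = 91 (at t = -27), with n = -24.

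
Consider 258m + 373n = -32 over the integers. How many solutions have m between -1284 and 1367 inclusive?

gcd(373, 258):
  373 = 1×258 + 115
  258 = 2×115 + 28
  115 = 4×28 + 3
  28 = 9×3 + 1
  3 = 3×1
so gcd(373, 258) = 1.
Back-substitute for Bézout coefficients:
  1 = 28 - 9×3
  ... = 258×(120) + 373×(-83)
Scale by -32: particular solution (-3840, 2656); reduce m mod 373: (263, -182).
General solution: m = 263 + 373t, n = -182 - 258t for integer t.
-1284 ≤ 263 + 373t ≤ 1367 gives t ∈ [-4, 2], which is 7 values.

7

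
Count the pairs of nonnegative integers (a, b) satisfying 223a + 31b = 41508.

6

gcd(223, 31) = 1  (223 = 7*31 + 6, 31 = 5*6 + 1, 6 = 6*1).
Back-substituting, 223*(-5) + 31*(36) = 1.
Scale by 41508: one solution is (-207540, 1494288). Reduce a mod 31: (5, 1303).
General: a = 5 + 31t, b = 1303 - 223t.
a ≥ 0 ⇒ t ≥ 0; b ≥ 0 ⇒ t ≤ 5. So t ∈ [0, 5]: 6 solutions.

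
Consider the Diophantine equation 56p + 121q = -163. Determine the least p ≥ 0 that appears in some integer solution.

gcd(121, 56) = 1  (121 = 2×56 + 9, 56 = 6×9 + 2, 9 = 4×2 + 1, 2 = 2×1).
1 divides -163, so solutions exist.
Back-substituting, 56×(-54) + 121×(25) = 1.
Scale by -163/1 = -163: (p₀, q₀) = (8802, -4075).
General solution: p = 8802 + 121t, q = -4075 - 56t for integer t.
p ≥ 0: smallest is 8802 mod 121 = 90 (at t = -72), with q = -43.

90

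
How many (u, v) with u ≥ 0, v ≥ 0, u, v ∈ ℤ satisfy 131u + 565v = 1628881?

gcd(565, 131) = 1  (565 = 4*131 + 41, 131 = 3*41 + 8, 41 = 5*8 + 1, 8 = 8*1).
Back-substituting, 131*(-69) + 565*(16) = 1.
Scale by 1628881: one solution is (-112392789, 26062096). Reduce u mod 565: (401, 2790).
General: u = 401 + 565t, v = 2790 - 131t.
u ≥ 0 ⇒ t ≥ 0; v ≥ 0 ⇒ t ≤ 21. So t ∈ [0, 21]: 22 solutions.

22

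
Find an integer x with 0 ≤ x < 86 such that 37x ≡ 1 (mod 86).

7

gcd(86, 37) = 1.
By Bézout, 37·(7) + 86·(-3) = 1.
So 37·7 ≡ 1 (mod 86), and 7 mod 86 = 7.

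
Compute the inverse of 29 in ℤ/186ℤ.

77

gcd(186, 29) = 1.
By Bézout, 29×(77) + 186×(-12) = 1.
So 29×77 ≡ 1 (mod 186), and 77 mod 186 = 77.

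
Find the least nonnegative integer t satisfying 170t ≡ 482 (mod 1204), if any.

gcd(1204, 170) = 2.
2 divides 482, so solutions exist.
By Bézout, 170×(85) + 1204×(-12) = 2.
So 170×(85) ≡ 2 (mod 1204); multiply by 241: t ≡ 20485 (mod 602).
Smallest nonnegative: t = 20485 mod 602 = 17.

17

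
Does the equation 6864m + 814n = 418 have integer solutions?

yes

gcd(6864, 814) = 22  (6864 = 8*814 + 352, 814 = 2*352 + 110, 352 = 3*110 + 22, 110 = 5*22).
22 divides 418, so integer solutions exist.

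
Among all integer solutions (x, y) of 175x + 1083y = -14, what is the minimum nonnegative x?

823

gcd(1083, 175):
  1083 = 6*175 + 33
  175 = 5*33 + 10
  33 = 3*10 + 3
  10 = 3*3 + 1
  3 = 3*1
so gcd(1083, 175) = 1.
1 divides -14, so solutions exist.
Back-substitute for Bézout coefficients:
  1 = 10 - 3*3
  ... = 175*(328) + 1083*(-53)
Scale by -14/1 = -14: (x₀, y₀) = (-4592, 742).
General solution: x = -4592 + 1083t, y = 742 - 175t for integer t.
x ≥ 0: smallest is -4592 mod 1083 = 823 (at t = 5), with y = -133.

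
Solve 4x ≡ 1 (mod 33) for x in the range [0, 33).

gcd(33, 4):
  33 = 8·4 + 1
  4 = 4·1
so gcd(33, 4) = 1.
Back-substitute for Bézout coefficients:
  1 = 33 - 8·4
  ... = 4·(-8) + 33·(1)
So 4·-8 ≡ 1 (mod 33), and -8 mod 33 = 25.

25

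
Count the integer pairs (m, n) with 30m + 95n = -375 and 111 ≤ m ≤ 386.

gcd(95, 30):
  95 = 3·30 + 5
  30 = 6·5
so gcd(95, 30) = 5.
Back-substitute for Bézout coefficients:
  5 = 95 - 3·30
  ... = 30·(-3) + 95·(1)
Scale by -75: particular solution (225, -75); reduce m mod 19: (16, -9).
General solution: m = 16 + 19t, n = -9 - 6t for integer t.
111 ≤ 16 + 19t ≤ 386 gives t ∈ [5, 19], which is 15 values.

15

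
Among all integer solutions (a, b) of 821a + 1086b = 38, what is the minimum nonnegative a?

340

gcd(1086, 821) = 1.
1 divides 38, so solutions exist.
By Bézout, 821×(209) + 1086×(-158) = 1.
Scale by 38/1 = 38: (a₀, b₀) = (7942, -6004).
General solution: a = 7942 + 1086t, b = -6004 - 821t for integer t.
a ≥ 0: smallest is 7942 mod 1086 = 340 (at t = -7), with b = -257.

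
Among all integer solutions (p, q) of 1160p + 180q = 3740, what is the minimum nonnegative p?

gcd(1160, 180):
  1160 = 6·180 + 80
  180 = 2·80 + 20
  80 = 4·20
so gcd(1160, 180) = 20.
20 divides 3740, so solutions exist.
Back-substitute for Bézout coefficients:
  20 = 180 - 2·80
  ... = 1160·(-2) + 180·(13)
Scale by 3740/20 = 187: (p₀, q₀) = (-374, 2431).
General solution: p = -374 + 9t, q = 2431 - 58t for integer t.
p ≥ 0: smallest is -374 mod 9 = 4 (at t = 42), with q = -5.

4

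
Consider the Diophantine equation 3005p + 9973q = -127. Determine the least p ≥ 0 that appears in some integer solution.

5091

gcd(9973, 3005):
  9973 = 3·3005 + 958
  3005 = 3·958 + 131
  958 = 7·131 + 41
  131 = 3·41 + 8
  41 = 5·8 + 1
  8 = 8·1
so gcd(9973, 3005) = 1.
1 divides -127, so solutions exist.
Back-substitute for Bézout coefficients:
  1 = 41 - 5·8
  ... = 3005·(-1218) + 9973·(367)
Scale by -127/1 = -127: (p₀, q₀) = (154686, -46609).
General solution: p = 154686 + 9973t, q = -46609 - 3005t for integer t.
p ≥ 0: smallest is 154686 mod 9973 = 5091 (at t = -15), with q = -1534.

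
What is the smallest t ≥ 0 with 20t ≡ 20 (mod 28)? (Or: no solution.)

1

gcd(28, 20):
  28 = 1×20 + 8
  20 = 2×8 + 4
  8 = 2×4
so gcd(28, 20) = 4.
4 divides 20, so solutions exist.
Back-substitute for Bézout coefficients:
  4 = 20 - 2×8
  ... = 20×(3) + 28×(-2)
So 20×(3) ≡ 4 (mod 28); multiply by 5: t ≡ 15 (mod 7).
Smallest nonnegative: t = 15 mod 7 = 1.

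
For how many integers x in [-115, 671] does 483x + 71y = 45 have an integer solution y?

gcd(483, 71) = 1.
By Bézout, 483·(5) + 71·(-34) = 1.
Particular solution: (12, -81).
General solution: x = 12 + 71t, y = -81 - 483t for integer t.
-115 ≤ 12 + 71t ≤ 671 gives t ∈ [-1, 9], which is 11 values.

11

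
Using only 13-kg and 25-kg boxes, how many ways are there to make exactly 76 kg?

Need nonnegative integers with 13j + 25k = 76.
gcd(13, 25) = 1, and 13·(2) + 25·(-1) = 1.
So (j₀, k₀) = (152, -76); general j = 152 + 25t, k = -76 - 13t.
j ≥ 0 ⇒ t ≥ -6; k ≥ 0 ⇒ t ≤ -6. That's 1 value of t.

1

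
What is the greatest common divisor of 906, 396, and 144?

gcd(906, 396) = 6.
gcd(6, 144) = 6.

6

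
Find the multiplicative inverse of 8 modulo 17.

gcd(17, 8) = 1  (17 = 2*8 + 1, 8 = 8*1).
Back-substituting, 8*(-2) + 17*(1) = 1.
So 8*-2 ≡ 1 (mod 17), and -2 mod 17 = 15.

15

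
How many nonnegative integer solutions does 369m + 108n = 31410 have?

7

gcd(369, 108):
  369 = 3·108 + 45
  108 = 2·45 + 18
  45 = 2·18 + 9
  18 = 2·9
so gcd(369, 108) = 9.
Back-substitute for Bézout coefficients:
  9 = 45 - 2·18
  ... = 369·(5) + 108·(-17)
Scale by 3490: one solution is (17450, -59330). Reduce m mod 12: (2, 284).
General: m = 2 + 12t, n = 284 - 41t.
m ≥ 0 ⇒ t ≥ 0; n ≥ 0 ⇒ t ≤ 6. So t ∈ [0, 6]: 7 solutions.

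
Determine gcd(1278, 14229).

gcd(14229, 1278):
  14229 = 11×1278 + 171
  1278 = 7×171 + 81
  171 = 2×81 + 9
  81 = 9×9
so gcd(14229, 1278) = 9.

9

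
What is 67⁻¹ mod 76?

59

gcd(76, 67) = 1  (76 = 1*67 + 9, 67 = 7*9 + 4, 9 = 2*4 + 1, 4 = 4*1).
Back-substituting, 67*(-17) + 76*(15) = 1.
So 67*-17 ≡ 1 (mod 76), and -17 mod 76 = 59.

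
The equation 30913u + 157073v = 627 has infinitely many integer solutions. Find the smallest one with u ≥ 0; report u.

6199

gcd(157073, 30913):
  157073 = 5*30913 + 2508
  30913 = 12*2508 + 817
  2508 = 3*817 + 57
  817 = 14*57 + 19
  57 = 3*19
so gcd(157073, 30913) = 19.
19 divides 627, so solutions exist.
Back-substitute for Bézout coefficients:
  19 = 817 - 14*57
  ... = 30913*(2693) + 157073*(-530)
Scale by 627/19 = 33: (u₀, v₀) = (88869, -17490).
General solution: u = 88869 + 8267t, v = -17490 - 1627t for integer t.
u ≥ 0: smallest is 88869 mod 8267 = 6199 (at t = -10), with v = -1220.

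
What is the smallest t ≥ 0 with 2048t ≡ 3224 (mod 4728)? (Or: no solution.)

304

gcd(4728, 2048) = 8  (4728 = 2*2048 + 632, 2048 = 3*632 + 152, 632 = 4*152 + 24, 152 = 6*24 + 8, 24 = 3*8).
8 divides 3224, so solutions exist.
Back-substituting, 2048*(187) + 4728*(-81) = 8.
So 2048*(187) ≡ 8 (mod 4728); multiply by 403: t ≡ 75361 (mod 591).
Smallest nonnegative: t = 75361 mod 591 = 304.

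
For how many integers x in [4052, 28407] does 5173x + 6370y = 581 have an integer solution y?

27

gcd(6370, 5173) = 7  (6370 = 1*5173 + 1197, 5173 = 4*1197 + 385, 1197 = 3*385 + 42, 385 = 9*42 + 7, 42 = 6*7).
Back-substituting, 5173*(149) + 6370*(-121) = 7.
Scale by 83: particular solution (12367, -10043); reduce x mod 910: (537, -436).
General solution: x = 537 + 910t, y = -436 - 739t for integer t.
4052 ≤ 537 + 910t ≤ 28407 gives t ∈ [4, 30], which is 27 values.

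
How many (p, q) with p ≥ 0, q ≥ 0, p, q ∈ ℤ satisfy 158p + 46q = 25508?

gcd(158, 46) = 2.
By Bézout, 158*(7) + 46*(-24) = 2.
One solution: (15, 503).
General: p = 15 + 23t, q = 503 - 79t.
p ≥ 0 ⇒ t ≥ 0; q ≥ 0 ⇒ t ≤ 6. So t ∈ [0, 6]: 7 solutions.

7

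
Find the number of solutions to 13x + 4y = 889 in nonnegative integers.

17

gcd(13, 4) = 1.
By Bézout, 13*(1) + 4*(-3) = 1.
One solution: (1, 219).
General: x = 1 + 4t, y = 219 - 13t.
x ≥ 0 ⇒ t ≥ 0; y ≥ 0 ⇒ t ≤ 16. So t ∈ [0, 16]: 17 solutions.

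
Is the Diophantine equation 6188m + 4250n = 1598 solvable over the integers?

yes

gcd(6188, 4250):
  6188 = 1·4250 + 1938
  4250 = 2·1938 + 374
  1938 = 5·374 + 68
  374 = 5·68 + 34
  68 = 2·34
so gcd(6188, 4250) = 34.
34 divides 1598, so integer solutions exist.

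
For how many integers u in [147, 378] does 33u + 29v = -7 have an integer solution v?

gcd(33, 29):
  33 = 1*29 + 4
  29 = 7*4 + 1
  4 = 4*1
so gcd(33, 29) = 1.
Back-substitute for Bézout coefficients:
  1 = 29 - 7*4
  ... = 33*(-7) + 29*(8)
Scale by -7: particular solution (49, -56); reduce u mod 29: (20, -23).
General solution: u = 20 + 29t, v = -23 - 33t for integer t.
147 ≤ 20 + 29t ≤ 378 gives t ∈ [5, 12], which is 8 values.

8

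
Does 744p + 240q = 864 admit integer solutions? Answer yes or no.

yes

gcd(744, 240) = 24  (744 = 3·240 + 24, 240 = 10·24).
24 divides 864, so integer solutions exist.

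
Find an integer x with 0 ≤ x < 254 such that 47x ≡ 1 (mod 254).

227

gcd(254, 47) = 1.
By Bézout, 47×(-27) + 254×(5) = 1.
So 47×-27 ≡ 1 (mod 254), and -27 mod 254 = 227.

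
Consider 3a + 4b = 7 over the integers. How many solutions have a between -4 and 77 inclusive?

21

gcd(4, 3):
  4 = 1×3 + 1
  3 = 3×1
so gcd(4, 3) = 1.
Back-substitute for Bézout coefficients:
  1 = 4 - 1×3
  ... = 3×(-1) + 4×(1)
Scale by 7: particular solution (-7, 7); reduce a mod 4: (1, 1).
General solution: a = 1 + 4t, b = 1 - 3t for integer t.
-4 ≤ 1 + 4t ≤ 77 gives t ∈ [-1, 19], which is 21 values.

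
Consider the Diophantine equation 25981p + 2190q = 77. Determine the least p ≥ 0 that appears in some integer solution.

1157

gcd(25981, 2190) = 1  (25981 = 11*2190 + 1891, 2190 = 1*1891 + 299, 1891 = 6*299 + 97, 299 = 3*97 + 8, 97 = 12*8 + 1, 8 = 8*1).
1 divides 77, so solutions exist.
Back-substituting, 25981*(271) + 2190*(-3215) = 1.
Scale by 77/1 = 77: (p₀, q₀) = (20867, -247555).
General solution: p = 20867 + 2190t, q = -247555 - 25981t for integer t.
p ≥ 0: smallest is 20867 mod 2190 = 1157 (at t = -9), with q = -13726.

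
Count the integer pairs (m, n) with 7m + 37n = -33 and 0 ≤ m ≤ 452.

12

gcd(37, 7):
  37 = 5·7 + 2
  7 = 3·2 + 1
  2 = 2·1
so gcd(37, 7) = 1.
Back-substitute for Bézout coefficients:
  1 = 7 - 3·2
  ... = 7·(16) + 37·(-3)
Scale by -33: particular solution (-528, 99); reduce m mod 37: (27, -6).
General solution: m = 27 + 37t, n = -6 - 7t for integer t.
0 ≤ 27 + 37t ≤ 452 gives t ∈ [0, 11], which is 12 values.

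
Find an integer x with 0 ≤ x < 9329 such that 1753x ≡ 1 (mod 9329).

gcd(9329, 1753) = 1  (9329 = 5*1753 + 564, 1753 = 3*564 + 61, 564 = 9*61 + 15, 61 = 4*15 + 1, 15 = 15*1).
Back-substituting, 1753*(612) + 9329*(-115) = 1.
So 1753*612 ≡ 1 (mod 9329), and 612 mod 9329 = 612.

612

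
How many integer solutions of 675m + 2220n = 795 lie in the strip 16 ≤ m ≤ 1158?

gcd(2220, 675):
  2220 = 3×675 + 195
  675 = 3×195 + 90
  195 = 2×90 + 15
  90 = 6×15
so gcd(2220, 675) = 15.
Back-substitute for Bézout coefficients:
  15 = 195 - 2×90
  ... = 675×(-23) + 2220×(7)
Scale by 53: particular solution (-1219, 371); reduce m mod 148: (113, -34).
General solution: m = 113 + 148t, n = -34 - 45t for integer t.
16 ≤ 113 + 148t ≤ 1158 gives t ∈ [0, 7], which is 8 values.

8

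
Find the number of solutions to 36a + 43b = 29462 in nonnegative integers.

19

gcd(43, 36):
  43 = 1×36 + 7
  36 = 5×7 + 1
  7 = 7×1
so gcd(43, 36) = 1.
Back-substitute for Bézout coefficients:
  1 = 36 - 5×7
  ... = 36×(6) + 43×(-5)
Scale by 29462: one solution is (176772, -147310). Reduce a mod 43: (42, 650).
General: a = 42 + 43t, b = 650 - 36t.
a ≥ 0 ⇒ t ≥ 0; b ≥ 0 ⇒ t ≤ 18. So t ∈ [0, 18]: 19 solutions.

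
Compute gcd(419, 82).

1

gcd(419, 82) = 1  (419 = 5*82 + 9, 82 = 9*9 + 1, 9 = 9*1).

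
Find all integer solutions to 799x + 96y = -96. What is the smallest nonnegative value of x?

gcd(799, 96):
  799 = 8×96 + 31
  96 = 3×31 + 3
  31 = 10×3 + 1
  3 = 3×1
so gcd(799, 96) = 1.
1 divides -96, so solutions exist.
Back-substitute for Bézout coefficients:
  1 = 31 - 10×3
  ... = 799×(31) + 96×(-258)
Scale by -96/1 = -96: (x₀, y₀) = (-2976, 24768).
General solution: x = -2976 + 96t, y = 24768 - 799t for integer t.
x ≥ 0: smallest is -2976 mod 96 = 0 (at t = 31), with y = -1.

0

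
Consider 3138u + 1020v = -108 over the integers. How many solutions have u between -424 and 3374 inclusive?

22

gcd(3138, 1020) = 6  (3138 = 3*1020 + 78, 1020 = 13*78 + 6, 78 = 13*6).
Back-substituting, 3138*(-13) + 1020*(40) = 6.
Scale by -18: particular solution (234, -720); reduce u mod 170: (64, -197).
General solution: u = 64 + 170t, v = -197 - 523t for integer t.
-424 ≤ 64 + 170t ≤ 3374 gives t ∈ [-2, 19], which is 22 values.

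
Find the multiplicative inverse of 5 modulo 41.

gcd(41, 5) = 1  (41 = 8*5 + 1, 5 = 5*1).
Back-substituting, 5*(-8) + 41*(1) = 1.
So 5*-8 ≡ 1 (mod 41), and -8 mod 41 = 33.

33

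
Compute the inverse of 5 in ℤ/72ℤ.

29

gcd(72, 5) = 1  (72 = 14×5 + 2, 5 = 2×2 + 1, 2 = 2×1).
Back-substituting, 5×(29) + 72×(-2) = 1.
So 5×29 ≡ 1 (mod 72), and 29 mod 72 = 29.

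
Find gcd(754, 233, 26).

1

gcd(754, 233):
  754 = 3×233 + 55
  233 = 4×55 + 13
  55 = 4×13 + 3
  13 = 4×3 + 1
  3 = 3×1
so gcd(754, 233) = 1.
gcd(1, 26) = 1.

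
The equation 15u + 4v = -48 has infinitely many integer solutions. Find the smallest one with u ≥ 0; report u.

0

gcd(15, 4):
  15 = 3·4 + 3
  4 = 1·3 + 1
  3 = 3·1
so gcd(15, 4) = 1.
1 divides -48, so solutions exist.
Back-substitute for Bézout coefficients:
  1 = 4 - 1·3
  ... = 15·(-1) + 4·(4)
Scale by -48/1 = -48: (u₀, v₀) = (48, -192).
General solution: u = 48 + 4t, v = -192 - 15t for integer t.
u ≥ 0: smallest is 48 mod 4 = 0 (at t = -12), with v = -12.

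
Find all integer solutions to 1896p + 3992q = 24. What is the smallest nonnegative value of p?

gcd(3992, 1896):
  3992 = 2·1896 + 200
  1896 = 9·200 + 96
  200 = 2·96 + 8
  96 = 12·8
so gcd(3992, 1896) = 8.
8 divides 24, so solutions exist.
Back-substitute for Bézout coefficients:
  8 = 200 - 2·96
  ... = 1896·(-40) + 3992·(19)
Scale by 24/8 = 3: (p₀, q₀) = (-120, 57).
General solution: p = -120 + 499t, q = 57 - 237t for integer t.
p ≥ 0: smallest is -120 mod 499 = 379 (at t = 1), with q = -180.

379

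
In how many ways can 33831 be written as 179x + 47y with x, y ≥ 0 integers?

5

gcd(179, 47):
  179 = 3*47 + 38
  47 = 1*38 + 9
  38 = 4*9 + 2
  9 = 4*2 + 1
  2 = 2*1
so gcd(179, 47) = 1.
Back-substitute for Bézout coefficients:
  1 = 9 - 4*2
  ... = 179*(-21) + 47*(80)
Scale by 33831: one solution is (-710451, 2706480). Reduce x mod 47: (1, 716).
General: x = 1 + 47t, y = 716 - 179t.
x ≥ 0 ⇒ t ≥ 0; y ≥ 0 ⇒ t ≤ 4. So t ∈ [0, 4]: 5 solutions.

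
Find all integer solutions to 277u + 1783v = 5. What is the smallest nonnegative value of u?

gcd(1783, 277) = 1.
1 divides 5, so solutions exist.
By Bézout, 277×(-560) + 1783×(87) = 1.
Scale by 5/1 = 5: (u₀, v₀) = (-2800, 435).
General solution: u = -2800 + 1783t, v = 435 - 277t for integer t.
u ≥ 0: smallest is -2800 mod 1783 = 766 (at t = 2), with v = -119.

766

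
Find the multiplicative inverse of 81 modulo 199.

86

gcd(199, 81):
  199 = 2*81 + 37
  81 = 2*37 + 7
  37 = 5*7 + 2
  7 = 3*2 + 1
  2 = 2*1
so gcd(199, 81) = 1.
Back-substitute for Bézout coefficients:
  1 = 7 - 3*2
  ... = 81*(86) + 199*(-35)
So 81*86 ≡ 1 (mod 199), and 86 mod 199 = 86.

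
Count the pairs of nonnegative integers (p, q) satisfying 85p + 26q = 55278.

25

gcd(85, 26) = 1.
By Bézout, 85·(-11) + 26·(36) = 1.
One solution: (4, 2113).
General: p = 4 + 26t, q = 2113 - 85t.
p ≥ 0 ⇒ t ≥ 0; q ≥ 0 ⇒ t ≤ 24. So t ∈ [0, 24]: 25 solutions.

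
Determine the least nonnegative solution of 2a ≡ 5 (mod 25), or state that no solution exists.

gcd(25, 2) = 1  (25 = 12×2 + 1, 2 = 2×1).
1 divides 5, so solutions exist.
Back-substituting, 2×(-12) + 25×(1) = 1.
So 2×(-12) ≡ 1 (mod 25); multiply by 5: a ≡ -60 (mod 25).
Smallest nonnegative: a = -60 mod 25 = 15.

15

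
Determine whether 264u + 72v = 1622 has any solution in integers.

gcd(264, 72) = 24.
24 does not divide 1622 (remainder 14), so no integer solutions.

no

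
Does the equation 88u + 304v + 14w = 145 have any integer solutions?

no

gcd(304, 88) = 8.
gcd(8, 14) = 2.
2 does not divide 145 (remainder 1), so no integer solutions.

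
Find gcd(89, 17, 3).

1

gcd(89, 17) = 1  (89 = 5*17 + 4, 17 = 4*4 + 1, 4 = 4*1).
gcd(1, 3) = 1.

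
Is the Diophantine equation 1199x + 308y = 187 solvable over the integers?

yes

gcd(1199, 308) = 11  (1199 = 3×308 + 275, 308 = 1×275 + 33, 275 = 8×33 + 11, 33 = 3×11).
11 divides 187, so integer solutions exist.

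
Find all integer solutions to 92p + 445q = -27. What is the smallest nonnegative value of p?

gcd(445, 92) = 1  (445 = 4×92 + 77, 92 = 1×77 + 15, 77 = 5×15 + 2, 15 = 7×2 + 1, 2 = 2×1).
1 divides -27, so solutions exist.
Back-substituting, 92×(208) + 445×(-43) = 1.
Scale by -27/1 = -27: (p₀, q₀) = (-5616, 1161).
General solution: p = -5616 + 445t, q = 1161 - 92t for integer t.
p ≥ 0: smallest is -5616 mod 445 = 169 (at t = 13), with q = -35.

169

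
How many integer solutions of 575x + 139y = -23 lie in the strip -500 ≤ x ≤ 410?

gcd(575, 139) = 1  (575 = 4·139 + 19, 139 = 7·19 + 6, 19 = 3·6 + 1, 6 = 6·1).
Back-substituting, 575·(22) + 139·(-91) = 1.
Scale by -23: particular solution (-506, 2093); reduce x mod 139: (50, -207).
General solution: x = 50 + 139t, y = -207 - 575t for integer t.
-500 ≤ 50 + 139t ≤ 410 gives t ∈ [-3, 2], which is 6 values.

6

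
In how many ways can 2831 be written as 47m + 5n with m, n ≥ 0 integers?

gcd(47, 5):
  47 = 9*5 + 2
  5 = 2*2 + 1
  2 = 2*1
so gcd(47, 5) = 1.
Back-substitute for Bézout coefficients:
  1 = 5 - 2*2
  ... = 47*(-2) + 5*(19)
Scale by 2831: one solution is (-5662, 53789). Reduce m mod 5: (3, 538).
General: m = 3 + 5t, n = 538 - 47t.
m ≥ 0 ⇒ t ≥ 0; n ≥ 0 ⇒ t ≤ 11. So t ∈ [0, 11]: 12 solutions.

12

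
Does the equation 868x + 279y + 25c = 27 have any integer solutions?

yes

gcd(868, 279) = 31.
gcd(31, 25) = 1.
1 divides 27, so integer solutions exist.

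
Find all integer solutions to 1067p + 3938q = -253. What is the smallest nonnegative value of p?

gcd(3938, 1067) = 11  (3938 = 3*1067 + 737, 1067 = 1*737 + 330, 737 = 2*330 + 77, 330 = 4*77 + 22, 77 = 3*22 + 11, 22 = 2*11).
11 divides -253, so solutions exist.
Back-substituting, 1067*(-155) + 3938*(42) = 11.
Scale by -253/11 = -23: (p₀, q₀) = (3565, -966).
General solution: p = 3565 + 358t, q = -966 - 97t for integer t.
p ≥ 0: smallest is 3565 mod 358 = 343 (at t = -9), with q = -93.

343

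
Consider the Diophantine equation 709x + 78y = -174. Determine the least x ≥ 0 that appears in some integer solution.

gcd(709, 78) = 1.
1 divides -174, so solutions exist.
By Bézout, 709×(-11) + 78×(100) = 1.
Scale by -174/1 = -174: (x₀, y₀) = (1914, -17400).
General solution: x = 1914 + 78t, y = -17400 - 709t for integer t.
x ≥ 0: smallest is 1914 mod 78 = 42 (at t = -24), with y = -384.

42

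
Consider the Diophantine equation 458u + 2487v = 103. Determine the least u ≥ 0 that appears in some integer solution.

212

gcd(2487, 458) = 1.
1 divides 103, so solutions exist.
By Bézout, 458*(-505) + 2487*(93) = 1.
Scale by 103/1 = 103: (u₀, v₀) = (-52015, 9579).
General solution: u = -52015 + 2487t, v = 9579 - 458t for integer t.
u ≥ 0: smallest is -52015 mod 2487 = 212 (at t = 21), with v = -39.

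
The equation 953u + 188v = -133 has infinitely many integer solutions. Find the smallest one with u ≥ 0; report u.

gcd(953, 188) = 1  (953 = 5·188 + 13, 188 = 14·13 + 6, 13 = 2·6 + 1, 6 = 6·1).
1 divides -133, so solutions exist.
Back-substituting, 953·(29) + 188·(-147) = 1.
Scale by -133/1 = -133: (u₀, v₀) = (-3857, 19551).
General solution: u = -3857 + 188t, v = 19551 - 953t for integer t.
u ≥ 0: smallest is -3857 mod 188 = 91 (at t = 21), with v = -462.

91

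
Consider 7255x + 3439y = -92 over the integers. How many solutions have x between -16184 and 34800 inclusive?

15

gcd(7255, 3439):
  7255 = 2×3439 + 377
  3439 = 9×377 + 46
  377 = 8×46 + 9
  46 = 5×9 + 1
  9 = 9×1
so gcd(7255, 3439) = 1.
Back-substitute for Bézout coefficients:
  1 = 46 - 5×9
  ... = 7255×(-374) + 3439×(789)
Scale by -92: particular solution (34408, -72588); reduce x mod 3439: (18, -38).
General solution: x = 18 + 3439t, y = -38 - 7255t for integer t.
-16184 ≤ 18 + 3439t ≤ 34800 gives t ∈ [-4, 10], which is 15 values.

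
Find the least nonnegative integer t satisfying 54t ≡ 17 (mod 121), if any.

gcd(121, 54):
  121 = 2·54 + 13
  54 = 4·13 + 2
  13 = 6·2 + 1
  2 = 2·1
so gcd(121, 54) = 1.
1 divides 17, so solutions exist.
Back-substitute for Bézout coefficients:
  1 = 13 - 6·2
  ... = 54·(-56) + 121·(25)
So 54·(-56) ≡ 1 (mod 121); multiply by 17: t ≡ -952 (mod 121).
Smallest nonnegative: t = -952 mod 121 = 16.

16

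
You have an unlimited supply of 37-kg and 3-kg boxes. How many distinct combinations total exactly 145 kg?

Need nonnegative integers with 37j + 3k = 145.
gcd(37, 3) = 1, and 37·(1) + 3·(-12) = 1.
So (j₀, k₀) = (145, -1740); general j = 145 + 3t, k = -1740 - 37t.
j ≥ 0 ⇒ t ≥ -48; k ≥ 0 ⇒ t ≤ -48. That's 1 value of t.

1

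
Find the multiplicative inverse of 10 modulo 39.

gcd(39, 10):
  39 = 3*10 + 9
  10 = 1*9 + 1
  9 = 9*1
so gcd(39, 10) = 1.
Back-substitute for Bézout coefficients:
  1 = 10 - 1*9
  ... = 10*(4) + 39*(-1)
So 10*4 ≡ 1 (mod 39), and 4 mod 39 = 4.

4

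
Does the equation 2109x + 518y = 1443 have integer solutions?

yes

gcd(2109, 518):
  2109 = 4·518 + 37
  518 = 14·37
so gcd(2109, 518) = 37.
37 divides 1443, so integer solutions exist.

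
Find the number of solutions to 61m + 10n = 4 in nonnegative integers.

gcd(61, 10) = 1  (61 = 6*10 + 1, 10 = 10*1).
Back-substituting, 61*(1) + 10*(-6) = 1.
Scale by 4: one solution is (4, -24). Reduce m mod 10: (4, -24).
General: m = 4 + 10t, n = -24 - 61t.
m ≥ 0 ⇒ t ≥ 0; n ≥ 0 ⇒ t ≤ -1. So t ∈ [0, -1]: 0 solutions.

0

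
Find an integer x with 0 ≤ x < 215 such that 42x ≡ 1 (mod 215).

128

gcd(215, 42) = 1  (215 = 5·42 + 5, 42 = 8·5 + 2, 5 = 2·2 + 1, 2 = 2·1).
Back-substituting, 42·(-87) + 215·(17) = 1.
So 42·-87 ≡ 1 (mod 215), and -87 mod 215 = 128.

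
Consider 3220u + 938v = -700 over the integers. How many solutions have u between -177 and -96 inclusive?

2

gcd(3220, 938) = 14  (3220 = 3*938 + 406, 938 = 2*406 + 126, 406 = 3*126 + 28, 126 = 4*28 + 14, 28 = 2*14).
Back-substituting, 3220*(-30) + 938*(103) = 14.
Scale by -50: particular solution (1500, -5150); reduce u mod 67: (26, -90).
General solution: u = 26 + 67t, v = -90 - 230t for integer t.
-177 ≤ 26 + 67t ≤ -96 gives t ∈ [-3, -2], which is 2 values.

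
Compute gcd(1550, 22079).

gcd(22079, 1550):
  22079 = 14·1550 + 379
  1550 = 4·379 + 34
  379 = 11·34 + 5
  34 = 6·5 + 4
  5 = 1·4 + 1
  4 = 4·1
so gcd(22079, 1550) = 1.

1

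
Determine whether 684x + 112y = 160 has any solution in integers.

yes

gcd(684, 112) = 4  (684 = 6*112 + 12, 112 = 9*12 + 4, 12 = 3*4).
4 divides 160, so integer solutions exist.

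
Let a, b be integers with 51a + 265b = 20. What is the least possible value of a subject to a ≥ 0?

gcd(265, 51) = 1.
1 divides 20, so solutions exist.
By Bézout, 51·(26) + 265·(-5) = 1.
Scale by 20/1 = 20: (a₀, b₀) = (520, -100).
General solution: a = 520 + 265t, b = -100 - 51t for integer t.
a ≥ 0: smallest is 520 mod 265 = 255 (at t = -1), with b = -49.

255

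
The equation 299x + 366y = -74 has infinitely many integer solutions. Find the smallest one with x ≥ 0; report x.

236

gcd(366, 299):
  366 = 1·299 + 67
  299 = 4·67 + 31
  67 = 2·31 + 5
  31 = 6·5 + 1
  5 = 5·1
so gcd(366, 299) = 1.
1 divides -74, so solutions exist.
Back-substitute for Bézout coefficients:
  1 = 31 - 6·5
  ... = 299·(71) + 366·(-58)
Scale by -74/1 = -74: (x₀, y₀) = (-5254, 4292).
General solution: x = -5254 + 366t, y = 4292 - 299t for integer t.
x ≥ 0: smallest is -5254 mod 366 = 236 (at t = 15), with y = -193.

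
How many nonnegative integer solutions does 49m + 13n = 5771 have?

9

gcd(49, 13):
  49 = 3*13 + 10
  13 = 1*10 + 3
  10 = 3*3 + 1
  3 = 3*1
so gcd(49, 13) = 1.
Back-substitute for Bézout coefficients:
  1 = 10 - 3*3
  ... = 49*(4) + 13*(-15)
Scale by 5771: one solution is (23084, -86565). Reduce m mod 13: (9, 410).
General: m = 9 + 13t, n = 410 - 49t.
m ≥ 0 ⇒ t ≥ 0; n ≥ 0 ⇒ t ≤ 8. So t ∈ [0, 8]: 9 solutions.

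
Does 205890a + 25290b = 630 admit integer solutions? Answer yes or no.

gcd(205890, 25290) = 30  (205890 = 8×25290 + 3570, 25290 = 7×3570 + 300, 3570 = 11×300 + 270, 300 = 1×270 + 30, 270 = 9×30).
30 divides 630, so integer solutions exist.

yes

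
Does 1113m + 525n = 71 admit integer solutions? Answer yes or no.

gcd(1113, 525) = 21  (1113 = 2*525 + 63, 525 = 8*63 + 21, 63 = 3*21).
21 does not divide 71 (remainder 8), so no integer solutions.

no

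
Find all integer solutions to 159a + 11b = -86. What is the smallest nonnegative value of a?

gcd(159, 11) = 1  (159 = 14*11 + 5, 11 = 2*5 + 1, 5 = 5*1).
1 divides -86, so solutions exist.
Back-substituting, 159*(-2) + 11*(29) = 1.
Scale by -86/1 = -86: (a₀, b₀) = (172, -2494).
General solution: a = 172 + 11t, b = -2494 - 159t for integer t.
a ≥ 0: smallest is 172 mod 11 = 7 (at t = -15), with b = -109.

7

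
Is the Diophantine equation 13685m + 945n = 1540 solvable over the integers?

gcd(13685, 945):
  13685 = 14·945 + 455
  945 = 2·455 + 35
  455 = 13·35
so gcd(13685, 945) = 35.
35 divides 1540, so integer solutions exist.

yes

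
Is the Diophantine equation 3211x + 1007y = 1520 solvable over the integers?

yes

gcd(3211, 1007) = 19.
19 divides 1520, so integer solutions exist.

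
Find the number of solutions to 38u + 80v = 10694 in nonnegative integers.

gcd(80, 38) = 2  (80 = 2*38 + 4, 38 = 9*4 + 2, 4 = 2*2).
Back-substituting, 38*(19) + 80*(-9) = 2.
Scale by 5347: one solution is (101593, -48123). Reduce u mod 40: (33, 118).
General: u = 33 + 40t, v = 118 - 19t.
u ≥ 0 ⇒ t ≥ 0; v ≥ 0 ⇒ t ≤ 6. So t ∈ [0, 6]: 7 solutions.

7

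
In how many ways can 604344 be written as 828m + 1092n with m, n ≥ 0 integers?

8

gcd(1092, 828):
  1092 = 1*828 + 264
  828 = 3*264 + 36
  264 = 7*36 + 12
  36 = 3*12
so gcd(1092, 828) = 12.
Back-substitute for Bézout coefficients:
  12 = 264 - 7*36
  ... = 828*(-29) + 1092*(22)
Scale by 50362: one solution is (-1460498, 1107964). Reduce m mod 91: (52, 514).
General: m = 52 + 91t, n = 514 - 69t.
m ≥ 0 ⇒ t ≥ 0; n ≥ 0 ⇒ t ≤ 7. So t ∈ [0, 7]: 8 solutions.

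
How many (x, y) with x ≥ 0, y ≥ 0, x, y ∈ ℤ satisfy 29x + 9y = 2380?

gcd(29, 9) = 1.
By Bézout, 29·(-4) + 9·(13) = 1.
One solution: (2, 258).
General: x = 2 + 9t, y = 258 - 29t.
x ≥ 0 ⇒ t ≥ 0; y ≥ 0 ⇒ t ≤ 8. So t ∈ [0, 8]: 9 solutions.

9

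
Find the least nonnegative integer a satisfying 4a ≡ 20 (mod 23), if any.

gcd(23, 4):
  23 = 5*4 + 3
  4 = 1*3 + 1
  3 = 3*1
so gcd(23, 4) = 1.
1 divides 20, so solutions exist.
Back-substitute for Bézout coefficients:
  1 = 4 - 1*3
  ... = 4*(6) + 23*(-1)
So 4*(6) ≡ 1 (mod 23); multiply by 20: a ≡ 120 (mod 23).
Smallest nonnegative: a = 120 mod 23 = 5.

5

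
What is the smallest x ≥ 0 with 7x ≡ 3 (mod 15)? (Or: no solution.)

9

gcd(15, 7):
  15 = 2·7 + 1
  7 = 7·1
so gcd(15, 7) = 1.
1 divides 3, so solutions exist.
Back-substitute for Bézout coefficients:
  1 = 15 - 2·7
  ... = 7·(-2) + 15·(1)
So 7·(-2) ≡ 1 (mod 15); multiply by 3: x ≡ -6 (mod 15).
Smallest nonnegative: x = -6 mod 15 = 9.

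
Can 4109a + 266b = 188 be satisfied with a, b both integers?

no

gcd(4109, 266) = 7  (4109 = 15*266 + 119, 266 = 2*119 + 28, 119 = 4*28 + 7, 28 = 4*7).
7 does not divide 188 (remainder 6), so no integer solutions.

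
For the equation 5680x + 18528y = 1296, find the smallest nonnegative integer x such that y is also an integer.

gcd(18528, 5680) = 16  (18528 = 3*5680 + 1488, 5680 = 3*1488 + 1216, 1488 = 1*1216 + 272, 1216 = 4*272 + 128, 272 = 2*128 + 16, 128 = 8*16).
16 divides 1296, so solutions exist.
Back-substituting, 5680*(-137) + 18528*(42) = 16.
Scale by 1296/16 = 81: (x₀, y₀) = (-11097, 3402).
General solution: x = -11097 + 1158t, y = 3402 - 355t for integer t.
x ≥ 0: smallest is -11097 mod 1158 = 483 (at t = 10), with y = -148.

483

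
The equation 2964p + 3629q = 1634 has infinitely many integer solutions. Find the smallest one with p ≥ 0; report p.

3

gcd(3629, 2964):
  3629 = 1*2964 + 665
  2964 = 4*665 + 304
  665 = 2*304 + 57
  304 = 5*57 + 19
  57 = 3*19
so gcd(3629, 2964) = 19.
19 divides 1634, so solutions exist.
Back-substitute for Bézout coefficients:
  19 = 304 - 5*57
  ... = 2964*(60) + 3629*(-49)
Scale by 1634/19 = 86: (p₀, q₀) = (5160, -4214).
General solution: p = 5160 + 191t, q = -4214 - 156t for integer t.
p ≥ 0: smallest is 5160 mod 191 = 3 (at t = -27), with q = -2.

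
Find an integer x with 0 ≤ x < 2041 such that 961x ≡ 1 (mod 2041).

909

gcd(2041, 961) = 1  (2041 = 2*961 + 119, 961 = 8*119 + 9, 119 = 13*9 + 2, 9 = 4*2 + 1, 2 = 2*1).
Back-substituting, 961*(909) + 2041*(-428) = 1.
So 961*909 ≡ 1 (mod 2041), and 909 mod 2041 = 909.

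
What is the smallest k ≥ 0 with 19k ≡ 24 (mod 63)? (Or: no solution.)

51

gcd(63, 19) = 1  (63 = 3·19 + 6, 19 = 3·6 + 1, 6 = 6·1).
1 divides 24, so solutions exist.
Back-substituting, 19·(10) + 63·(-3) = 1.
So 19·(10) ≡ 1 (mod 63); multiply by 24: k ≡ 240 (mod 63).
Smallest nonnegative: k = 240 mod 63 = 51.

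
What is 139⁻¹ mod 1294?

gcd(1294, 139) = 1.
By Bézout, 139×(391) + 1294×(-42) = 1.
So 139×391 ≡ 1 (mod 1294), and 391 mod 1294 = 391.

391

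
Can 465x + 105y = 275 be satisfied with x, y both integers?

no

gcd(465, 105):
  465 = 4×105 + 45
  105 = 2×45 + 15
  45 = 3×15
so gcd(465, 105) = 15.
15 does not divide 275 (remainder 5), so no integer solutions.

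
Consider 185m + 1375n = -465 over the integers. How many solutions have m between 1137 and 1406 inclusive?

gcd(1375, 185) = 5.
By Bézout, 185·(-52) + 1375·(7) = 5.
Particular solution: (161, -22).
General solution: m = 161 + 275t, n = -22 - 37t for integer t.
1137 ≤ 161 + 275t ≤ 1406 gives t ∈ [4, 4], which is 1 value.

1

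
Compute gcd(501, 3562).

gcd(3562, 501):
  3562 = 7×501 + 55
  501 = 9×55 + 6
  55 = 9×6 + 1
  6 = 6×1
so gcd(3562, 501) = 1.

1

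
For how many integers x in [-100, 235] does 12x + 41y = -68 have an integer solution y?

gcd(41, 12):
  41 = 3×12 + 5
  12 = 2×5 + 2
  5 = 2×2 + 1
  2 = 2×1
so gcd(41, 12) = 1.
Back-substitute for Bézout coefficients:
  1 = 5 - 2×2
  ... = 12×(-17) + 41×(5)
Scale by -68: particular solution (1156, -340); reduce x mod 41: (8, -4).
General solution: x = 8 + 41t, y = -4 - 12t for integer t.
-100 ≤ 8 + 41t ≤ 235 gives t ∈ [-2, 5], which is 8 values.

8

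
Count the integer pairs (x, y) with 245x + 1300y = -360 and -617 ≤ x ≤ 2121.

11

gcd(1300, 245) = 5  (1300 = 5×245 + 75, 245 = 3×75 + 20, 75 = 3×20 + 15, 20 = 1×15 + 5, 15 = 3×5).
Back-substituting, 245×(69) + 1300×(-13) = 5.
Scale by -72: particular solution (-4968, 936); reduce x mod 260: (232, -44).
General solution: x = 232 + 260t, y = -44 - 49t for integer t.
-617 ≤ 232 + 260t ≤ 2121 gives t ∈ [-3, 7], which is 11 values.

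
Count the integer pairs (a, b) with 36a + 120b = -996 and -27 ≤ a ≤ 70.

10

gcd(120, 36) = 12.
By Bézout, 36·(-3) + 120·(1) = 12.
Particular solution: (9, -11).
General solution: a = 9 + 10t, b = -11 - 3t for integer t.
-27 ≤ 9 + 10t ≤ 70 gives t ∈ [-3, 6], which is 10 values.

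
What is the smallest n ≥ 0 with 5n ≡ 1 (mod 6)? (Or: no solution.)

gcd(6, 5) = 1  (6 = 1*5 + 1, 5 = 5*1).
1 divides 1, so solutions exist.
Back-substituting, 5*(-1) + 6*(1) = 1.
So 5*(-1) ≡ 1 (mod 6); multiply by 1: n ≡ -1 (mod 6).
Smallest nonnegative: n = -1 mod 6 = 5.

5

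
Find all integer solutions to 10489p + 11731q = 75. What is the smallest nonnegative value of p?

gcd(11731, 10489):
  11731 = 1·10489 + 1242
  10489 = 8·1242 + 553
  1242 = 2·553 + 136
  553 = 4·136 + 9
  136 = 15·9 + 1
  9 = 9·1
so gcd(11731, 10489) = 1.
1 divides 75, so solutions exist.
Back-substitute for Bézout coefficients:
  1 = 136 - 15·9
  ... = 10489·(-1294) + 11731·(1157)
Scale by 75/1 = 75: (p₀, q₀) = (-97050, 86775).
General solution: p = -97050 + 11731t, q = 86775 - 10489t for integer t.
p ≥ 0: smallest is -97050 mod 11731 = 8529 (at t = 9), with q = -7626.

8529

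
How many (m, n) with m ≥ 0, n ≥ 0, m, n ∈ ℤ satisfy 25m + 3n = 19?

gcd(25, 3):
  25 = 8×3 + 1
  3 = 3×1
so gcd(25, 3) = 1.
Back-substitute for Bézout coefficients:
  1 = 25 - 8×3
  ... = 25×(1) + 3×(-8)
Scale by 19: one solution is (19, -152). Reduce m mod 3: (1, -2).
General: m = 1 + 3t, n = -2 - 25t.
m ≥ 0 ⇒ t ≥ 0; n ≥ 0 ⇒ t ≤ -1. So t ∈ [0, -1]: 0 solutions.

0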